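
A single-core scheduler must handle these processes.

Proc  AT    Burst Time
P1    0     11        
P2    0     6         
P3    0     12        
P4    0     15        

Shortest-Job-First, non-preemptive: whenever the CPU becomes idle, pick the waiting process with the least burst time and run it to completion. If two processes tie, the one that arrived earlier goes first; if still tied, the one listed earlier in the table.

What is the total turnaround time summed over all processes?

Gantt: | P2 0-6 | P1 6-17 | P3 17-29 | P4 29-44 |
Completion: P1=17  P2=6  P3=29  P4=44
Turnaround (C−A): P1=17  P2=6  P3=29  P4=44
Turnaround = completion − arrival: P1=17, P2=6, P3=29, P4=44
Total turnaround = 17 + 6 + 29 + 44 = 96

96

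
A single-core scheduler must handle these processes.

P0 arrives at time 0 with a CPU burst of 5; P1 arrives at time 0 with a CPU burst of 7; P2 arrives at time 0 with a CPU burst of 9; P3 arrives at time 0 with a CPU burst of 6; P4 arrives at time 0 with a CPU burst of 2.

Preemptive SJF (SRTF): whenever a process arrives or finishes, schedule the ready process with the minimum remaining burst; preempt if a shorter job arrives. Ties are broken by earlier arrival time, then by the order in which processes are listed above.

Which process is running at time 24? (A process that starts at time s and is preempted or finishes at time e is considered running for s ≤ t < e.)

P2

Timeline: | P4 0-2 | P0 2-7 | P3 7-13 | P1 13-20 | P2 20-29 |
Completion: P0=7  P1=20  P2=29  P3=13  P4=2
Turnaround (C−A): P0=7  P1=20  P2=29  P3=13  P4=2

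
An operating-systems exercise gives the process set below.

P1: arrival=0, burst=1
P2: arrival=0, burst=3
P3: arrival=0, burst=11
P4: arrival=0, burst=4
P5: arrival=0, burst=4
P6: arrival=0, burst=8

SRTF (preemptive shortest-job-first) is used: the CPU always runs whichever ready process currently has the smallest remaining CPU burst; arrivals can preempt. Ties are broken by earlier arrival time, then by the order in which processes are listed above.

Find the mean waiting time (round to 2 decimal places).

7.50

Timeline: | P1 0-1 | P2 1-4 | P4 4-8 | P5 8-12 | P6 12-20 | P3 20-31 |
Completion: P1=1  P2=4  P3=31  P4=8  P5=12  P6=20
Turnaround (C−A): P1=1  P2=4  P3=31  P4=8  P5=12  P6=20
Waiting times: P1=0, P2=1, P3=20, P4=4, P5=8, P6=12
Average waiting = (0+1+20+4+8+12) / 6 = 45/6 = 7.50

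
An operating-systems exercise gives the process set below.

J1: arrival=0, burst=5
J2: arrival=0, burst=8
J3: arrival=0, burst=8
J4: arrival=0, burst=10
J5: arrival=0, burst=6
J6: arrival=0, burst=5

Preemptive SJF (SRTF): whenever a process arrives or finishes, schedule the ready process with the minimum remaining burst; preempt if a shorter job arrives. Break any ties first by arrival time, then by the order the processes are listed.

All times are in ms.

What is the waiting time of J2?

16

Schedule: | J1 0-5 | J6 5-10 | J5 10-16 | J2 16-24 | J3 24-32 | J4 32-42 |
Completion: J1=5  J2=24  J3=32  J4=42  J5=16  J6=10
Turnaround (C−A): J1=5  J2=24  J3=32  J4=42  J5=16  J6=10
Waiting(J2) = turnaround − burst = 24 − 8 = 16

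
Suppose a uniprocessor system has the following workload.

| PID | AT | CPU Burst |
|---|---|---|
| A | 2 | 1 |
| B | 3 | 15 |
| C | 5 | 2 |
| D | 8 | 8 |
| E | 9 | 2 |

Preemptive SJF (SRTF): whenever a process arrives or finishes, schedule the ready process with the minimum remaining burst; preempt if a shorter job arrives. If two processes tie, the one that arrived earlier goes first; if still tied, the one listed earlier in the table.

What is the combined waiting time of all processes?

Schedule: | idle 0-2 | A 2-3 | B 3-5 | C 5-7 | B 7-8 | D 8-9 | E 9-11 | D 11-18 | B 18-30 |
Completion: A=3  B=30  C=7  D=18  E=11
Waiting = turnaround − burst: A=0, B=12, C=0, D=2, E=0
Total waiting = 0 + 12 + 0 + 2 + 0 = 14

14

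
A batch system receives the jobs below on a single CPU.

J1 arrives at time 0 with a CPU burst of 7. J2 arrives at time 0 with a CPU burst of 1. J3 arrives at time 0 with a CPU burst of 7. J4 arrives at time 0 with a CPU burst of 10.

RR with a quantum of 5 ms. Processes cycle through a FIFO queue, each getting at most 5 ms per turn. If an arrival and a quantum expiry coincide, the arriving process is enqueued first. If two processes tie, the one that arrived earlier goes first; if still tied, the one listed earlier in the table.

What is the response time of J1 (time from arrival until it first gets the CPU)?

0

Schedule: | J1 0-5 | J2 5-6 | J3 6-11 | J4 11-16 | J1 16-18 | J3 18-20 | J4 20-25 |
Completion: J1=18  J2=6  J3=20  J4=25
Turnaround (C−A): J1=18  J2=6  J3=20  J4=25
Response(J1) = first start − arrival = 0 − 0 = 0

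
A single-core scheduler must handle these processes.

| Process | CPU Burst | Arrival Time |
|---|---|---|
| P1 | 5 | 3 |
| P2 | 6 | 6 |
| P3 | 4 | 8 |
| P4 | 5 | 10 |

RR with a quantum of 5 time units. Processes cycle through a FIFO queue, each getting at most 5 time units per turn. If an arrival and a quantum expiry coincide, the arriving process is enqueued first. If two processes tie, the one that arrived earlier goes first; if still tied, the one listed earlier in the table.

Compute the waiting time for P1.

Timeline: | idle 0-3 | P1 3-8 | P2 8-13 | P3 13-17 | P4 17-22 | P2 22-23 |
Completion: P1=8  P2=23  P3=17  P4=22
Waiting(P1) = turnaround − burst = 5 − 5 = 0

0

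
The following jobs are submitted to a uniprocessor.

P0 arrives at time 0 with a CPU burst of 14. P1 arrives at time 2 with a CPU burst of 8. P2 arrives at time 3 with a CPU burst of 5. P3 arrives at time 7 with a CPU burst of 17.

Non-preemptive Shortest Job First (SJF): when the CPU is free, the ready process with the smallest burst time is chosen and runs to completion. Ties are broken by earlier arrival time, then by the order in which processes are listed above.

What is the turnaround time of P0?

Timeline: | P0 0-14 | P2 14-19 | P1 19-27 | P3 27-44 |
Completion: P0=14  P1=27  P2=19  P3=44
Turnaround (C−A): P0=14  P1=25  P2=16  P3=37
Turnaround(P0) = completion − arrival = 14 − 0 = 14

14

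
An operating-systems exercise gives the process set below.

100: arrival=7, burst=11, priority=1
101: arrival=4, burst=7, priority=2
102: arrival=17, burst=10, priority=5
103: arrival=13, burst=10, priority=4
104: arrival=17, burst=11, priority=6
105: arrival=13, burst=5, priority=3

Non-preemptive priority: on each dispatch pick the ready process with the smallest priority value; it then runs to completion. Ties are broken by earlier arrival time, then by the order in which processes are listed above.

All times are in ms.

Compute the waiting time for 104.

Timeline: | idle 0-4 | 101 4-11 | 100 11-22 | 105 22-27 | 103 27-37 | 102 37-47 | 104 47-58 |
Completion: 100=22  101=11  102=47  103=37  104=58  105=27
Turnaround (C−A): 100=15  101=7  102=30  103=24  104=41  105=14
Waiting(104) = turnaround − burst = 41 − 11 = 30

30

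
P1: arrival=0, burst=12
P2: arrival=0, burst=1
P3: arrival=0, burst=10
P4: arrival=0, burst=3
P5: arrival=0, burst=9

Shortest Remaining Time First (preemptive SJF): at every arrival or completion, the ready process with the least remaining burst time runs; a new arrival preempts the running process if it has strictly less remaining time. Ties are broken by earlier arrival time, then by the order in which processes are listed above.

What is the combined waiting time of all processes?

Gantt: | P2 0-1 | P4 1-4 | P5 4-13 | P3 13-23 | P1 23-35 |
Completion: P1=35  P2=1  P3=23  P4=4  P5=13
Waiting = turnaround − burst: P1=23, P2=0, P3=13, P4=1, P5=4
Total waiting = 23 + 0 + 13 + 1 + 4 = 41

41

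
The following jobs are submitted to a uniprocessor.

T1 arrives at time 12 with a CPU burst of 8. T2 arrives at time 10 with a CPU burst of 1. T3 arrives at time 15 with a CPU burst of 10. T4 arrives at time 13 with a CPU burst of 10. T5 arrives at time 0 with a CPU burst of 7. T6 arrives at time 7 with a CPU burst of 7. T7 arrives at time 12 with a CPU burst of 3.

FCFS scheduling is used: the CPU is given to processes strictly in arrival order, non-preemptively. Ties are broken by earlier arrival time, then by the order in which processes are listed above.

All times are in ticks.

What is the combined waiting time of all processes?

52

Gantt: | T5 0-7 | T6 7-14 | T2 14-15 | T1 15-23 | T7 23-26 | T4 26-36 | T3 36-46 |
Completion: T1=23  T2=15  T3=46  T4=36  T5=7  T6=14  T7=26
Waiting = turnaround − burst: T1=3, T2=4, T3=21, T4=13, T5=0, T6=0, T7=11
Total waiting = 3 + 4 + 21 + 13 + 0 + 0 + 11 = 52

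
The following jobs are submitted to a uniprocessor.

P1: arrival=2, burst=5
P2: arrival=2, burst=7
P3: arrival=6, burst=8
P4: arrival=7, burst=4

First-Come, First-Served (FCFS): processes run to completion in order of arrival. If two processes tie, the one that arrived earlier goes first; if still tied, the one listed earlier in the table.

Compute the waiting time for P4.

15

Gantt: | idle 0-2 | P1 2-7 | P2 7-14 | P3 14-22 | P4 22-26 |
Completion: P1=7  P2=14  P3=22  P4=26
Waiting(P4) = turnaround − burst = 19 − 4 = 15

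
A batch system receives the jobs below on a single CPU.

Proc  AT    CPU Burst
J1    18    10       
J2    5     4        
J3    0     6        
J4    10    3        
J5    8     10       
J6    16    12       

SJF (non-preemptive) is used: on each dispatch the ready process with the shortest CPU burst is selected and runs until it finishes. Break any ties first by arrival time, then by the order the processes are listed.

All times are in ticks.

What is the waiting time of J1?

Gantt: | J3 0-6 | J2 6-10 | J4 10-13 | J5 13-23 | J1 23-33 | J6 33-45 |
Completion: J1=33  J2=10  J3=6  J4=13  J5=23  J6=45
Turnaround (C−A): J1=15  J2=5  J3=6  J4=3  J5=15  J6=29
Waiting(J1) = turnaround − burst = 15 − 10 = 5

5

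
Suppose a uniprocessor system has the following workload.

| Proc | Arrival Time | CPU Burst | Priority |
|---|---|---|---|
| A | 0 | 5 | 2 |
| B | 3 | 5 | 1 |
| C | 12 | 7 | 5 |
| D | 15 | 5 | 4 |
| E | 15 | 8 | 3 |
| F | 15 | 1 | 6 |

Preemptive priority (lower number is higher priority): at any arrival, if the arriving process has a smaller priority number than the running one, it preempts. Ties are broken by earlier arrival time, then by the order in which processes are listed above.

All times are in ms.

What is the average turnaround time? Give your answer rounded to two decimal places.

Gantt: | A 0-3 | B 3-8 | A 8-10 | idle 10-12 | C 12-15 | E 15-23 | D 23-28 | C 28-32 | F 32-33 |
Completion: A=10  B=8  C=32  D=28  E=23  F=33
Turnaround times: A=10, B=5, C=20, D=13, E=8, F=18
Average turnaround = (10+5+20+13+8+18) / 6 = 74/6 = 12.33

12.33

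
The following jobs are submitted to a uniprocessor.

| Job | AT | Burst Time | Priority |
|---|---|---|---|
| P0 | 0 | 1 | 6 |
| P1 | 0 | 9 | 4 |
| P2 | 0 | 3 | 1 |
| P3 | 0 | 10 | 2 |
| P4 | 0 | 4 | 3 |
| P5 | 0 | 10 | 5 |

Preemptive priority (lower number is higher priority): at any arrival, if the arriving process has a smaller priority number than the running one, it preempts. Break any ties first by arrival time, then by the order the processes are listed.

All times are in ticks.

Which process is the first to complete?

P2

Gantt: | P2 0-3 | P3 3-13 | P4 13-17 | P1 17-26 | P5 26-36 | P0 36-37 |
Completion: P0=37  P1=26  P2=3  P3=13  P4=17  P5=36
Turnaround (C−A): P0=37  P1=26  P2=3  P3=13  P4=17  P5=36
Finish order: P2 → P3 → P4 → P1 → P5 → P0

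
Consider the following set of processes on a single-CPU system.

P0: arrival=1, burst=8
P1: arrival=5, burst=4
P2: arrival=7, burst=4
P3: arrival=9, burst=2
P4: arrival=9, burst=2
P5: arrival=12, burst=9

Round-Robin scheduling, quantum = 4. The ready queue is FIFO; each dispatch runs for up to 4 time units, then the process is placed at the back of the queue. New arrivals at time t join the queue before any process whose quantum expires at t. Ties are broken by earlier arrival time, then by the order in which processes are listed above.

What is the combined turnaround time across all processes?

Timeline: | idle 0-1 | P0 1-5 | P1 5-9 | P0 9-13 | P2 13-17 | P3 17-19 | P4 19-21 | P5 21-30 |
Completion: P0=13  P1=9  P2=17  P3=19  P4=21  P5=30
Turnaround = completion − arrival: P0=12, P1=4, P2=10, P3=10, P4=12, P5=18
Total turnaround = 12 + 4 + 10 + 10 + 12 + 18 = 66

66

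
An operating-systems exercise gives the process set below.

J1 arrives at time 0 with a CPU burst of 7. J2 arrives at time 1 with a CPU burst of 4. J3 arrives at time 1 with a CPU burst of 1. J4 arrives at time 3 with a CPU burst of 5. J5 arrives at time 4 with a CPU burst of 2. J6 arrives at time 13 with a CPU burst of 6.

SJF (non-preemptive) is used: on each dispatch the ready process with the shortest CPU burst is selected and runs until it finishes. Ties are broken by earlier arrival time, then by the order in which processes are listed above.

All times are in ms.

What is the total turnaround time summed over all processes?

Timeline: | J1 0-7 | J3 7-8 | J5 8-10 | J2 10-14 | J4 14-19 | J6 19-25 |
Completion: J1=7  J2=14  J3=8  J4=19  J5=10  J6=25
Turnaround (C−A): J1=7  J2=13  J3=7  J4=16  J5=6  J6=12
Turnaround = completion − arrival: J1=7, J2=13, J3=7, J4=16, J5=6, J6=12
Total turnaround = 7 + 13 + 7 + 16 + 6 + 12 = 61

61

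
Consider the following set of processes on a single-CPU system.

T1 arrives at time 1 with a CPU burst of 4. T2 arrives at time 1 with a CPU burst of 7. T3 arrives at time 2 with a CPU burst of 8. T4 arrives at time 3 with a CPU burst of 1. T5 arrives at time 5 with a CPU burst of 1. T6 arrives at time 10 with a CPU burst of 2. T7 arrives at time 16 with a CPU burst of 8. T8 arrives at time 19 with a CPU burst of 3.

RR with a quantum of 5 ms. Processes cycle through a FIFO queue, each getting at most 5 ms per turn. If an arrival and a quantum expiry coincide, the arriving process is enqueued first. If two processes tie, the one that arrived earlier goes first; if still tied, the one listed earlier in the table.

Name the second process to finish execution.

Schedule: | idle 0-1 | T1 1-5 | T2 5-10 | T3 10-15 | T4 15-16 | T5 16-17 | T6 17-19 | T2 19-21 | T3 21-24 | T7 24-29 | T8 29-32 | T7 32-35 |
Completion: T1=5  T2=21  T3=24  T4=16  T5=17  T6=19  T7=35  T8=32
Finish order: T1 → T4 → T5 → T6 → T2 → T3 → T8 → T7

T4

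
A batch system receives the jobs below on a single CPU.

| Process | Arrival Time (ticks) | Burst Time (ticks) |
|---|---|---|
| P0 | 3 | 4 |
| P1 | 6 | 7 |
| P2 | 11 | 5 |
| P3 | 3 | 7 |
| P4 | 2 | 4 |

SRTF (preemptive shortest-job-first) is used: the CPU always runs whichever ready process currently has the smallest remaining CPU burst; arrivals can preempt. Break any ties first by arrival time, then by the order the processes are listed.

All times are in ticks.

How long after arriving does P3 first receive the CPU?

7

Gantt: | idle 0-2 | P4 2-6 | P0 6-10 | P3 10-11 | P2 11-16 | P3 16-22 | P1 22-29 |
Completion: P0=10  P1=29  P2=16  P3=22  P4=6
Turnaround (C−A): P0=7  P1=23  P2=5  P3=19  P4=4
Response(P3) = first start − arrival = 10 − 3 = 7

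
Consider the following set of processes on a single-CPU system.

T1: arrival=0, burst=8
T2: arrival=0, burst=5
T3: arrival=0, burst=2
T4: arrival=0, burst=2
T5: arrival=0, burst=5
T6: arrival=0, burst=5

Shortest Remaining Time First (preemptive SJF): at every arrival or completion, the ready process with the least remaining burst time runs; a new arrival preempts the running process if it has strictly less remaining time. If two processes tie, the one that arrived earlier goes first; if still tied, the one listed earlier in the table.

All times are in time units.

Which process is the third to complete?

Schedule: | T3 0-2 | T4 2-4 | T2 4-9 | T5 9-14 | T6 14-19 | T1 19-27 |
Completion: T1=27  T2=9  T3=2  T4=4  T5=14  T6=19
Turnaround (C−A): T1=27  T2=9  T3=2  T4=4  T5=14  T6=19
Finish order: T3 → T4 → T2 → T5 → T6 → T1

T2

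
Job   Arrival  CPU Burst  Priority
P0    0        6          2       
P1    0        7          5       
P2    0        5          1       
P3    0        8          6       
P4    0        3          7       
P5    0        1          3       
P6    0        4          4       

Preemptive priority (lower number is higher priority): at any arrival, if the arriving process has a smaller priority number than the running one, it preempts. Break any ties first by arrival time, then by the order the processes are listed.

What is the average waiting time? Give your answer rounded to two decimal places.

Timeline: | P2 0-5 | P0 5-11 | P5 11-12 | P6 12-16 | P1 16-23 | P3 23-31 | P4 31-34 |
Completion: P0=11  P1=23  P2=5  P3=31  P4=34  P5=12  P6=16
Waiting times: P0=5, P1=16, P2=0, P3=23, P4=31, P5=11, P6=12
Average waiting = (5+16+0+23+31+11+12) / 7 = 98/7 = 14.00

14.00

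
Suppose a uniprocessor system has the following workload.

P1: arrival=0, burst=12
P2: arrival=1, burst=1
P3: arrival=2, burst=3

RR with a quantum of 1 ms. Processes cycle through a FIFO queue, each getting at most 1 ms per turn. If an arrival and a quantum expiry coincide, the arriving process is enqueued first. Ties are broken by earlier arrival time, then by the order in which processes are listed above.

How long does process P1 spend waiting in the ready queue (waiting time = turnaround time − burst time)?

Timeline: | P1 0-1 | P2 1-2 | P1 2-3 | P3 3-4 | P1 4-5 | P3 5-6 | P1 6-7 | P3 7-8 | P1 8-16 |
Completion: P1=16  P2=2  P3=8
Turnaround (C−A): P1=16  P2=1  P3=6
Waiting(P1) = turnaround − burst = 16 − 12 = 4

4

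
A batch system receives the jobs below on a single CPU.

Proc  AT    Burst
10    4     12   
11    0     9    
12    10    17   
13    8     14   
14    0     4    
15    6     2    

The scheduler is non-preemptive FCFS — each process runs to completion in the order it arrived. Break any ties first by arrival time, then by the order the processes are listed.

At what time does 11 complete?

9

Schedule: | 11 0-9 | 14 9-13 | 10 13-25 | 15 25-27 | 13 27-41 | 12 41-58 |
Completion: 10=25  11=9  12=58  13=41  14=13  15=27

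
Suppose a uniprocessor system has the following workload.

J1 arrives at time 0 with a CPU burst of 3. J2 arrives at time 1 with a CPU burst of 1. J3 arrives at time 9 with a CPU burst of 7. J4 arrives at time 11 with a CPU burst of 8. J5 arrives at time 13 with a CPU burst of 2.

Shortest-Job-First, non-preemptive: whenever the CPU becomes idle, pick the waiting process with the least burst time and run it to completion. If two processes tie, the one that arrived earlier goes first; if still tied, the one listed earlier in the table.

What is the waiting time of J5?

Gantt: | J1 0-3 | J2 3-4 | idle 4-9 | J3 9-16 | J5 16-18 | J4 18-26 |
Completion: J1=3  J2=4  J3=16  J4=26  J5=18
Waiting(J5) = turnaround − burst = 5 − 2 = 3

3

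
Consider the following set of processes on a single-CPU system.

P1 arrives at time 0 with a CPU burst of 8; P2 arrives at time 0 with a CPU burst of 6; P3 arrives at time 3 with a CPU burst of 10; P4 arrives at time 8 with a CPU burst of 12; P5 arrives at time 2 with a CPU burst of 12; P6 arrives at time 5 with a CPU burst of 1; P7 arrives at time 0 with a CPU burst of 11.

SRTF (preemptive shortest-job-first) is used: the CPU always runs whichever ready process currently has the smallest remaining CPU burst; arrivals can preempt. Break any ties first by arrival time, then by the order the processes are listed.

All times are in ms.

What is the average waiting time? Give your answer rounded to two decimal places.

Timeline: | P2 0-6 | P6 6-7 | P1 7-15 | P3 15-25 | P7 25-36 | P5 36-48 | P4 48-60 |
Completion: P1=15  P2=6  P3=25  P4=60  P5=48  P6=7  P7=36
Turnaround (C−A): P1=15  P2=6  P3=22  P4=52  P5=46  P6=2  P7=36
Waiting times: P1=7, P2=0, P3=12, P4=40, P5=34, P6=1, P7=25
Average waiting = (7+0+12+40+34+1+25) / 7 = 119/7 = 17.00

17.00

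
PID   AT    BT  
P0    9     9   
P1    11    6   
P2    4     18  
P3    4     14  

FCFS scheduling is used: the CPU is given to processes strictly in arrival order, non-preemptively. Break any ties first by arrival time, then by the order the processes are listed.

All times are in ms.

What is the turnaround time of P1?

Schedule: | idle 0-4 | P2 4-22 | P3 22-36 | P0 36-45 | P1 45-51 |
Completion: P0=45  P1=51  P2=22  P3=36
Turnaround(P1) = completion − arrival = 51 − 11 = 40

40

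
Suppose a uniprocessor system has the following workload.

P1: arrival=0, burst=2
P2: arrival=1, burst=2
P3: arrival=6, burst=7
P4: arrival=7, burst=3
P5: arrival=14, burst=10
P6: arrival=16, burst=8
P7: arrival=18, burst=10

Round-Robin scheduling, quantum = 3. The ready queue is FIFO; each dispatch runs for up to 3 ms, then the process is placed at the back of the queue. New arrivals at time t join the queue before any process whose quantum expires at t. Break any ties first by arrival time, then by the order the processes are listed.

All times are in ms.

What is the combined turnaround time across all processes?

101

Schedule: | P1 0-2 | P2 2-4 | idle 4-6 | P3 6-9 | P4 9-12 | P3 12-15 | P5 15-18 | P3 18-19 | P6 19-22 | P7 22-25 | P5 25-28 | P6 28-31 | P7 31-34 | P5 34-37 | P6 37-39 | P7 39-42 | P5 42-43 | P7 43-44 |
Completion: P1=2  P2=4  P3=19  P4=12  P5=43  P6=39  P7=44
Turnaround (C−A): P1=2  P2=3  P3=13  P4=5  P5=29  P6=23  P7=26
Turnaround = completion − arrival: P1=2, P2=3, P3=13, P4=5, P5=29, P6=23, P7=26
Total turnaround = 2 + 3 + 13 + 5 + 29 + 23 + 26 = 101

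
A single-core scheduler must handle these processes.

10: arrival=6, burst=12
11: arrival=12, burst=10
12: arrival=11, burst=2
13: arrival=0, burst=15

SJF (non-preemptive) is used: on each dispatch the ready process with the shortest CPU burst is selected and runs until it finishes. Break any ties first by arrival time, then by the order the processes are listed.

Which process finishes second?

Timeline: | 13 0-15 | 12 15-17 | 11 17-27 | 10 27-39 |
Completion: 10=39  11=27  12=17  13=15
Turnaround (C−A): 10=33  11=15  12=6  13=15
Finish order: 13 → 12 → 11 → 10

12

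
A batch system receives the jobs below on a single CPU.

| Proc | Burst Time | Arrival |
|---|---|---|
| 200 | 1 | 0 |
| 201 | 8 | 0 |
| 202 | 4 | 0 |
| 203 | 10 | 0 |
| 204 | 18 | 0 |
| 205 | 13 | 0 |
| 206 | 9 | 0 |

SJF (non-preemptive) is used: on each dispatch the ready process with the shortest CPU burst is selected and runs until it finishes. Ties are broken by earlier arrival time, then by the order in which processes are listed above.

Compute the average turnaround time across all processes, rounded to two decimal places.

25.86

Gantt: | 200 0-1 | 202 1-5 | 201 5-13 | 206 13-22 | 203 22-32 | 205 32-45 | 204 45-63 |
Completion: 200=1  201=13  202=5  203=32  204=63  205=45  206=22
Turnaround (C−A): 200=1  201=13  202=5  203=32  204=63  205=45  206=22
Turnaround times: 200=1, 201=13, 202=5, 203=32, 204=63, 205=45, 206=22
Average turnaround = (1+13+5+32+63+45+22) / 7 = 181/7 = 25.86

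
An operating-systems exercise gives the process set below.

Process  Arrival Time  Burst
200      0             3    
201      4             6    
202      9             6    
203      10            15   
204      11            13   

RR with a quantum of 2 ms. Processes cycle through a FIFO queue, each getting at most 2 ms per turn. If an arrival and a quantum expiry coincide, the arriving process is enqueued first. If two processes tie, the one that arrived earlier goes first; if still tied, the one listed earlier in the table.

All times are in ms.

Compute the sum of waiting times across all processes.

Gantt: | 200 0-3 | idle 3-4 | 201 4-10 | 202 10-12 | 203 12-14 | 204 14-16 | 202 16-18 | 203 18-20 | 204 20-22 | 202 22-24 | 203 24-26 | 204 26-28 | 203 28-30 | 204 30-32 | 203 32-34 | 204 34-36 | 203 36-38 | 204 38-40 | 203 40-42 | 204 42-43 | 203 43-44 |
Completion: 200=3  201=10  202=24  203=44  204=43
Turnaround (C−A): 200=3  201=6  202=15  203=34  204=32
Waiting = turnaround − burst: 200=0, 201=0, 202=9, 203=19, 204=19
Total waiting = 0 + 0 + 9 + 19 + 19 = 47

47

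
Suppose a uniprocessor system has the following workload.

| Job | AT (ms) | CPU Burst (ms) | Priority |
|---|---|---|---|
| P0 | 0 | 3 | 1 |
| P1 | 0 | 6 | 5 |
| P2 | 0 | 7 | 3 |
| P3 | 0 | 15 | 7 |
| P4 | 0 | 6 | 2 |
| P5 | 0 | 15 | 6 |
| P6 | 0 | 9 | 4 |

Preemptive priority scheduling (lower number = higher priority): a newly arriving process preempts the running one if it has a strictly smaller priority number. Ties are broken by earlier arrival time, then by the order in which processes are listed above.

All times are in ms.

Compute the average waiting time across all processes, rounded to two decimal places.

18.57

Timeline: | P0 0-3 | P4 3-9 | P2 9-16 | P6 16-25 | P1 25-31 | P5 31-46 | P3 46-61 |
Completion: P0=3  P1=31  P2=16  P3=61  P4=9  P5=46  P6=25
Turnaround (C−A): P0=3  P1=31  P2=16  P3=61  P4=9  P5=46  P6=25
Waiting times: P0=0, P1=25, P2=9, P3=46, P4=3, P5=31, P6=16
Average waiting = (0+25+9+46+3+31+16) / 7 = 130/7 = 18.57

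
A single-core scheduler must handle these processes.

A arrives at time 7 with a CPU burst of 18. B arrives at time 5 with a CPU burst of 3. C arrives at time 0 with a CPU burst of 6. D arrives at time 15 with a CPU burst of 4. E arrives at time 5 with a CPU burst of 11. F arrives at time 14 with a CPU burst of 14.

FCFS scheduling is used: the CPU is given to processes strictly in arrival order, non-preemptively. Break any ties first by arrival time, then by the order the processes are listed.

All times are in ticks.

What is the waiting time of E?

Timeline: | C 0-6 | B 6-9 | E 9-20 | A 20-38 | F 38-52 | D 52-56 |
Completion: A=38  B=9  C=6  D=56  E=20  F=52
Waiting(E) = turnaround − burst = 15 − 11 = 4

4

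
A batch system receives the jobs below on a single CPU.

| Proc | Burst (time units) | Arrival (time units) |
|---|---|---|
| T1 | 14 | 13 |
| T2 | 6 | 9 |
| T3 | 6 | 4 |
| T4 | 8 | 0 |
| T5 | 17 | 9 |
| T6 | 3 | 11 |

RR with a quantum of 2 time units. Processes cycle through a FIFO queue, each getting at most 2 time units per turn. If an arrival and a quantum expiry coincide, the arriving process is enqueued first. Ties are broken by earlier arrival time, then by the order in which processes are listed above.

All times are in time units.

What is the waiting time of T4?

Schedule: | T4 0-4 | T3 4-6 | T4 6-8 | T3 8-10 | T4 10-12 | T2 12-14 | T5 14-16 | T3 16-18 | T6 18-20 | T1 20-22 | T2 22-24 | T5 24-26 | T6 26-27 | T1 27-29 | T2 29-31 | T5 31-33 | T1 33-35 | T5 35-37 | T1 37-39 | T5 39-41 | T1 41-43 | T5 43-45 | T1 45-47 | T5 47-49 | T1 49-51 | T5 51-54 |
Completion: T1=51  T2=31  T3=18  T4=12  T5=54  T6=27
Turnaround (C−A): T1=38  T2=22  T3=14  T4=12  T5=45  T6=16
Waiting(T4) = turnaround − burst = 12 − 8 = 4

4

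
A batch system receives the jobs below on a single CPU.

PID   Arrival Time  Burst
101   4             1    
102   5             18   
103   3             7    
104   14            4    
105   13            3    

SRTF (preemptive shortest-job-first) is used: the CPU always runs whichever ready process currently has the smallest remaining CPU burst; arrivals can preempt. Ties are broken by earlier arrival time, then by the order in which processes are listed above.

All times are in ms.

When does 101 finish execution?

5

Schedule: | idle 0-3 | 103 3-4 | 101 4-5 | 103 5-11 | 102 11-13 | 105 13-16 | 104 16-20 | 102 20-36 |
Completion: 101=5  102=36  103=11  104=20  105=16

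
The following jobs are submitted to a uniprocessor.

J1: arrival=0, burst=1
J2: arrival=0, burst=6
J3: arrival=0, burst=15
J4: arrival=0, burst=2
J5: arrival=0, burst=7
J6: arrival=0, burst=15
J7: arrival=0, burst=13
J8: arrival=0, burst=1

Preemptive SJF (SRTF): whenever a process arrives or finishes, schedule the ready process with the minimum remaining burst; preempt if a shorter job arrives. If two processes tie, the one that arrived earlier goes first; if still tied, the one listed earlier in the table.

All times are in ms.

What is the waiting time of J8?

Gantt: | J1 0-1 | J8 1-2 | J4 2-4 | J2 4-10 | J5 10-17 | J7 17-30 | J3 30-45 | J6 45-60 |
Completion: J1=1  J2=10  J3=45  J4=4  J5=17  J6=60  J7=30  J8=2
Turnaround (C−A): J1=1  J2=10  J3=45  J4=4  J5=17  J6=60  J7=30  J8=2
Waiting(J8) = turnaround − burst = 2 − 1 = 1

1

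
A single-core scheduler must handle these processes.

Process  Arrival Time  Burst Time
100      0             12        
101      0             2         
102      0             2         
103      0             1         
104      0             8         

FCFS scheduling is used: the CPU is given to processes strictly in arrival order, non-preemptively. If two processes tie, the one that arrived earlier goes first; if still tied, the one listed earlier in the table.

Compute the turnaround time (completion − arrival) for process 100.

12

Gantt: | 100 0-12 | 101 12-14 | 102 14-16 | 103 16-17 | 104 17-25 |
Completion: 100=12  101=14  102=16  103=17  104=25
Turnaround(100) = completion − arrival = 12 − 0 = 12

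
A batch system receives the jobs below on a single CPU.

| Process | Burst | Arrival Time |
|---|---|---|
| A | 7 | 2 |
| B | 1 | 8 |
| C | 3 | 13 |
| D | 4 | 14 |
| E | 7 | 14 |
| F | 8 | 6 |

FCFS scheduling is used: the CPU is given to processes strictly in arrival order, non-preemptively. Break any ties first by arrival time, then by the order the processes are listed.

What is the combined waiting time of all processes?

Timeline: | idle 0-2 | A 2-9 | F 9-17 | B 17-18 | C 18-21 | D 21-25 | E 25-32 |
Completion: A=9  B=18  C=21  D=25  E=32  F=17
Turnaround (C−A): A=7  B=10  C=8  D=11  E=18  F=11
Waiting = turnaround − burst: A=0, B=9, C=5, D=7, E=11, F=3
Total waiting = 0 + 9 + 5 + 7 + 11 + 3 = 35

35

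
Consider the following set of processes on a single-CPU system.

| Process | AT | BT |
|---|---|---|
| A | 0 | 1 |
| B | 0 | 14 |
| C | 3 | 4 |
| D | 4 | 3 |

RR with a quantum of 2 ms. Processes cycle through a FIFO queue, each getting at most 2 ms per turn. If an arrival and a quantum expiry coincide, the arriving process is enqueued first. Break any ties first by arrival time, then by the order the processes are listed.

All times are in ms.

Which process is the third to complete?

D

Schedule: | A 0-1 | B 1-3 | C 3-5 | B 5-7 | D 7-9 | C 9-11 | B 11-13 | D 13-14 | B 14-22 |
Completion: A=1  B=22  C=11  D=14
Turnaround (C−A): A=1  B=22  C=8  D=10
Finish order: A → C → D → B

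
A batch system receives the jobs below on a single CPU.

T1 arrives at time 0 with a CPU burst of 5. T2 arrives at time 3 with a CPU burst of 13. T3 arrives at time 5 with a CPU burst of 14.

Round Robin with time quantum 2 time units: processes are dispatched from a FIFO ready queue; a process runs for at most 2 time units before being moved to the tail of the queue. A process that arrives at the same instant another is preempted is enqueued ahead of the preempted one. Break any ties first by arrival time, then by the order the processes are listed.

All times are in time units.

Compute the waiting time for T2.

14

Timeline: | T1 0-4 | T2 4-6 | T1 6-7 | T3 7-9 | T2 9-11 | T3 11-13 | T2 13-15 | T3 15-17 | T2 17-19 | T3 19-21 | T2 21-23 | T3 23-25 | T2 25-27 | T3 27-29 | T2 29-30 | T3 30-32 |
Completion: T1=7  T2=30  T3=32
Turnaround (C−A): T1=7  T2=27  T3=27
Waiting(T2) = turnaround − burst = 27 − 13 = 14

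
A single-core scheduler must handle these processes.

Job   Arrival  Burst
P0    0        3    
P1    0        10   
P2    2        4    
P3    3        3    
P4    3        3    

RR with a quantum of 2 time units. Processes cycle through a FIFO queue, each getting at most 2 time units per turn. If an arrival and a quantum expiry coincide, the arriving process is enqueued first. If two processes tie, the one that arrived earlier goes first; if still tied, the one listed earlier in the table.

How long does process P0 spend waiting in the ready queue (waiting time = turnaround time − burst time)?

Gantt: | P0 0-2 | P1 2-4 | P2 4-6 | P0 6-7 | P3 7-9 | P4 9-11 | P1 11-13 | P2 13-15 | P3 15-16 | P4 16-17 | P1 17-23 |
Completion: P0=7  P1=23  P2=15  P3=16  P4=17
Waiting(P0) = turnaround − burst = 7 − 3 = 4

4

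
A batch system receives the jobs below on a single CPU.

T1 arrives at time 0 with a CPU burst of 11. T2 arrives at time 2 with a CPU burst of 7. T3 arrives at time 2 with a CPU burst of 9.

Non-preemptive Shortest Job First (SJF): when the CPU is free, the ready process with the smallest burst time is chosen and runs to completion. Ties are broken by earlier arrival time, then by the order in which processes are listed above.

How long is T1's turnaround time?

Schedule: | T1 0-11 | T2 11-18 | T3 18-27 |
Completion: T1=11  T2=18  T3=27
Turnaround(T1) = completion − arrival = 11 − 0 = 11

11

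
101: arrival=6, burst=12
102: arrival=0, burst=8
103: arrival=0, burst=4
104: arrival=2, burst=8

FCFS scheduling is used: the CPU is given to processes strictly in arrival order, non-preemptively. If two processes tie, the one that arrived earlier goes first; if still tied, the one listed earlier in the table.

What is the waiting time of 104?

Timeline: | 102 0-8 | 103 8-12 | 104 12-20 | 101 20-32 |
Completion: 101=32  102=8  103=12  104=20
Turnaround (C−A): 101=26  102=8  103=12  104=18
Waiting(104) = turnaround − burst = 18 − 8 = 10

10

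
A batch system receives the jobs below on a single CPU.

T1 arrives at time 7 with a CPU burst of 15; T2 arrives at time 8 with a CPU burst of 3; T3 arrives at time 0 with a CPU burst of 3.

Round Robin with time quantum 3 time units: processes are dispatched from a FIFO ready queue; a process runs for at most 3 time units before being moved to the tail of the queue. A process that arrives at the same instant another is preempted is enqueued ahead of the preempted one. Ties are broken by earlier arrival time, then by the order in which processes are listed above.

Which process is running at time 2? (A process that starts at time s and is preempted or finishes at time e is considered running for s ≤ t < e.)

T3

Timeline: | T3 0-3 | idle 3-7 | T1 7-10 | T2 10-13 | T1 13-25 |
Completion: T1=25  T2=13  T3=3
Turnaround (C−A): T1=18  T2=5  T3=3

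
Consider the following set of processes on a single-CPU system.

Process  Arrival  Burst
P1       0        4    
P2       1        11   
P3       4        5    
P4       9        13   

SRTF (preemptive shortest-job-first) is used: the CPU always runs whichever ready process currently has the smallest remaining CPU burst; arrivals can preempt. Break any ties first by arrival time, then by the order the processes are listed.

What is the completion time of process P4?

33

Schedule: | P1 0-4 | P3 4-9 | P2 9-20 | P4 20-33 |
Completion: P1=4  P2=20  P3=9  P4=33
Turnaround (C−A): P1=4  P2=19  P3=5  P4=24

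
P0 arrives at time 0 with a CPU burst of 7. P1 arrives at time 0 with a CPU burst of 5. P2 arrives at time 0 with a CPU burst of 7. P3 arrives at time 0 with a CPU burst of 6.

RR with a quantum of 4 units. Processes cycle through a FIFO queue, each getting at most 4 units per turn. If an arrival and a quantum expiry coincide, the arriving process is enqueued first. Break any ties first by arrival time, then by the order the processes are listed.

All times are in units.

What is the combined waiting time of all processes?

62

Timeline: | P0 0-4 | P1 4-8 | P2 8-12 | P3 12-16 | P0 16-19 | P1 19-20 | P2 20-23 | P3 23-25 |
Completion: P0=19  P1=20  P2=23  P3=25
Waiting = turnaround − burst: P0=12, P1=15, P2=16, P3=19
Total waiting = 12 + 15 + 16 + 19 = 62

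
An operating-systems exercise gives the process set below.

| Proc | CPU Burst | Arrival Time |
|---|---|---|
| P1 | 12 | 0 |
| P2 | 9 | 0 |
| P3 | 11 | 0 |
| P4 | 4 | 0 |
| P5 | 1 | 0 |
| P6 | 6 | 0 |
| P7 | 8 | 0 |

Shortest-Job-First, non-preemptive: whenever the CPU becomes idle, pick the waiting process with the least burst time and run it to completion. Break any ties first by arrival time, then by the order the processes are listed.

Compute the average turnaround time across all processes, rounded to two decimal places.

22.00

Schedule: | P5 0-1 | P4 1-5 | P6 5-11 | P7 11-19 | P2 19-28 | P3 28-39 | P1 39-51 |
Completion: P1=51  P2=28  P3=39  P4=5  P5=1  P6=11  P7=19
Turnaround (C−A): P1=51  P2=28  P3=39  P4=5  P5=1  P6=11  P7=19
Turnaround times: P1=51, P2=28, P3=39, P4=5, P5=1, P6=11, P7=19
Average turnaround = (51+28+39+5+1+11+19) / 7 = 154/7 = 22.00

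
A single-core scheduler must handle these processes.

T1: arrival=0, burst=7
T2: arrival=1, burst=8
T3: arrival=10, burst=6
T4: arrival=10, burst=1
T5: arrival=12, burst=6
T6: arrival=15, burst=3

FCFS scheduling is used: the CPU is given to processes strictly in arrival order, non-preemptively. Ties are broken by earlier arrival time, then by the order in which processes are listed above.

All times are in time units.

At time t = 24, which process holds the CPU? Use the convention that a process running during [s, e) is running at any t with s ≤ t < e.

Schedule: | T1 0-7 | T2 7-15 | T3 15-21 | T4 21-22 | T5 22-28 | T6 28-31 |
Completion: T1=7  T2=15  T3=21  T4=22  T5=28  T6=31
Turnaround (C−A): T1=7  T2=14  T3=11  T4=12  T5=16  T6=16

T5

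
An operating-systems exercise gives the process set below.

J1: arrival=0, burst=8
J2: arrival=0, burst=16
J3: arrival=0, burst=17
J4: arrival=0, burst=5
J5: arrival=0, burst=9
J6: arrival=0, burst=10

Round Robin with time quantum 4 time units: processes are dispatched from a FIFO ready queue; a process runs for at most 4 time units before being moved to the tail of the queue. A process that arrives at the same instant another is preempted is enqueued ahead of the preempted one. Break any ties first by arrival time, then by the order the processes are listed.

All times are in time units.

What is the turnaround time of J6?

56

Timeline: | J1 0-4 | J2 4-8 | J3 8-12 | J4 12-16 | J5 16-20 | J6 20-24 | J1 24-28 | J2 28-32 | J3 32-36 | J4 36-37 | J5 37-41 | J6 41-45 | J2 45-49 | J3 49-53 | J5 53-54 | J6 54-56 | J2 56-60 | J3 60-65 |
Completion: J1=28  J2=60  J3=65  J4=37  J5=54  J6=56
Turnaround(J6) = completion − arrival = 56 − 0 = 56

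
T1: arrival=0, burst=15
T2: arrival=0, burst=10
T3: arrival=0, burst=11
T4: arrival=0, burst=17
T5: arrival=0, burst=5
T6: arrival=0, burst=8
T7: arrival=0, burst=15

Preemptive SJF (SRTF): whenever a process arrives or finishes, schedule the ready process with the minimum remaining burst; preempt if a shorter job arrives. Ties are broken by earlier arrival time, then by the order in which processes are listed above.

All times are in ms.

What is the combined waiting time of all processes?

Schedule: | T5 0-5 | T6 5-13 | T2 13-23 | T3 23-34 | T1 34-49 | T7 49-64 | T4 64-81 |
Completion: T1=49  T2=23  T3=34  T4=81  T5=5  T6=13  T7=64
Turnaround (C−A): T1=49  T2=23  T3=34  T4=81  T5=5  T6=13  T7=64
Waiting = turnaround − burst: T1=34, T2=13, T3=23, T4=64, T5=0, T6=5, T7=49
Total waiting = 34 + 13 + 23 + 64 + 0 + 5 + 49 = 188

188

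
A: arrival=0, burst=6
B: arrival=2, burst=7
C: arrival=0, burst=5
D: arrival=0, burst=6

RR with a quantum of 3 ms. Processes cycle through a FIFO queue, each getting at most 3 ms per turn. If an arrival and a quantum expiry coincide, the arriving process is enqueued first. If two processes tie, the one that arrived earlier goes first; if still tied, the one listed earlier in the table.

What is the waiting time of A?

Timeline: | A 0-3 | C 3-6 | D 6-9 | B 9-12 | A 12-15 | C 15-17 | D 17-20 | B 20-24 |
Completion: A=15  B=24  C=17  D=20
Turnaround (C−A): A=15  B=22  C=17  D=20
Waiting(A) = turnaround − burst = 15 − 6 = 9

9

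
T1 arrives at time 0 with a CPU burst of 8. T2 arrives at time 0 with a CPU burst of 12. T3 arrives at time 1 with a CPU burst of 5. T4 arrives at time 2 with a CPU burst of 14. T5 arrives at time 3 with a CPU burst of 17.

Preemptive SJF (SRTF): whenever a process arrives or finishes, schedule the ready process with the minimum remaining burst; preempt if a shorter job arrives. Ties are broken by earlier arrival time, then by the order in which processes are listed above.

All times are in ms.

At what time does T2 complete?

25

Timeline: | T1 0-1 | T3 1-6 | T1 6-13 | T2 13-25 | T4 25-39 | T5 39-56 |
Completion: T1=13  T2=25  T3=6  T4=39  T5=56
Turnaround (C−A): T1=13  T2=25  T3=5  T4=37  T5=53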